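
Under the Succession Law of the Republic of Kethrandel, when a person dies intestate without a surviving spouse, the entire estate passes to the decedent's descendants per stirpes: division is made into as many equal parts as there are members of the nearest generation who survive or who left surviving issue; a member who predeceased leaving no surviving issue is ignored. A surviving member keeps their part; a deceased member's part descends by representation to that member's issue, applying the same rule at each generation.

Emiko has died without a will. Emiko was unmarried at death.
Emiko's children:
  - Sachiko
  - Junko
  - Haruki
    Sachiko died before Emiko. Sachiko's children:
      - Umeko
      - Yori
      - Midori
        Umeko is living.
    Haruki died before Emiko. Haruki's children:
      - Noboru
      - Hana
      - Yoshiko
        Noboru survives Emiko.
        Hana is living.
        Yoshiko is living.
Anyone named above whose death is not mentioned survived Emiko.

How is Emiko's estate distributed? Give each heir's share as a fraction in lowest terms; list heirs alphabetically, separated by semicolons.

Hana 1/9; Junko 1/3; Midori 1/9; Noboru 1/9; Umeko 1/9; Yori 1/9; Yoshiko 1/9

There is no surviving spouse, so the entire estate passes to Emiko's descendants per stirpes.
The estate is divided into 3 equal shares of 1/3 among Sachiko, Junko, Haruki.
Sachiko predeceased; the 1/3 allotted to Sachiko's branch passes to Sachiko's issue by representation.
The 1/3 is divided into 3 equal shares of 1/9 among Umeko, Yori, Midori.
Umeko is living and takes 1/9.
Yori is living and takes 1/9.
Midori is living and takes 1/9.
Junko is living and takes 1/3.
Haruki predeceased; the 1/3 allotted to Haruki's branch passes to Haruki's issue by representation.
The 1/3 is divided into 3 equal shares of 1/9 among Noboru, Hana, Yoshiko.
Noboru is living and takes 1/9.
Hana is living and takes 1/9.
Yoshiko is living and takes 1/9.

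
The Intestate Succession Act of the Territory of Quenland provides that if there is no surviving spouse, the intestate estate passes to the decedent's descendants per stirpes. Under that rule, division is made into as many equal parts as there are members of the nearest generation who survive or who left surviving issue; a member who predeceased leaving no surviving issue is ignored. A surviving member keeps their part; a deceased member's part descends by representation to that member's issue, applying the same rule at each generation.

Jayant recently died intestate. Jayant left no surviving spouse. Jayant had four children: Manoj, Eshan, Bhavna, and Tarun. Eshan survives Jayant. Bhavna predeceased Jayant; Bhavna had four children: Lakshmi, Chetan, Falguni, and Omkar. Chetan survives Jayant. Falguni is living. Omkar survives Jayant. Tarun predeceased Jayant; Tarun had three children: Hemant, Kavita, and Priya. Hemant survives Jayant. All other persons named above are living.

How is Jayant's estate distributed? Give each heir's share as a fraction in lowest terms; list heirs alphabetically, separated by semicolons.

There is no surviving spouse, so the entire estate passes to Jayant's descendants per stirpes.
The estate is divided into 4 equal shares of 1/4 among Manoj, Eshan, Bhavna, Tarun.
Manoj is living and takes 1/4.
Eshan is living and takes 1/4.
Bhavna predeceased; the 1/4 allotted to Bhavna's branch passes to Bhavna's issue by representation.
The 1/4 is divided into 4 equal shares of 1/16 among Lakshmi, Chetan, Falguni, Omkar.
Lakshmi is living and takes 1/16.
Chetan is living and takes 1/16.
Falguni is living and takes 1/16.
Omkar is living and takes 1/16.
Tarun predeceased; the 1/4 allotted to Tarun's branch passes to Tarun's issue by representation.
The 1/4 is divided into 3 equal shares of 1/12 among Hemant, Kavita, Priya.
Hemant is living and takes 1/12.
Kavita is living and takes 1/12.
Priya is living and takes 1/12.

Chetan 1/16; Eshan 1/4; Falguni 1/16; Hemant 1/12; Kavita 1/12; Lakshmi 1/16; Manoj 1/4; Omkar 1/16; Priya 1/12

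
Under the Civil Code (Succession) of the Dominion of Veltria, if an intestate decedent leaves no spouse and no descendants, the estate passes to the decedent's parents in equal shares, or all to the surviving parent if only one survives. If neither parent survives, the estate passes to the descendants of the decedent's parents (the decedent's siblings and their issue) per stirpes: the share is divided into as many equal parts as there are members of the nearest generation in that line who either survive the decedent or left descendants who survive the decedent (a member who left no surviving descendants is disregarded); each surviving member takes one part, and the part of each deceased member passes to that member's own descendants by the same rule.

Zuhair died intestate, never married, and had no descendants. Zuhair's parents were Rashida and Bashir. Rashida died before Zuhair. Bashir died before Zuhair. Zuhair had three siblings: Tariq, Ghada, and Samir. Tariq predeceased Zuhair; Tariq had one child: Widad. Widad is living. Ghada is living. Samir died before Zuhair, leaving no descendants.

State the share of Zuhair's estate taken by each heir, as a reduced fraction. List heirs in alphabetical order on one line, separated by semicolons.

Ghada 1/2; Widad 1/2

Neither parent survives and there are no descendants, so the estate passes to Zuhair's siblings and their issue per stirpes.
Samir left no surviving issue, so that branch lapses and is disregarded.
The estate is divided into 2 equal shares of 1/2 among Tariq, Ghada.
Tariq predeceased; the 1/2 allotted to Tariq's branch passes to Tariq's issue by representation.
Widad is the sole taker at this level and receives the full 1/2.
Ghada is living and takes 1/2.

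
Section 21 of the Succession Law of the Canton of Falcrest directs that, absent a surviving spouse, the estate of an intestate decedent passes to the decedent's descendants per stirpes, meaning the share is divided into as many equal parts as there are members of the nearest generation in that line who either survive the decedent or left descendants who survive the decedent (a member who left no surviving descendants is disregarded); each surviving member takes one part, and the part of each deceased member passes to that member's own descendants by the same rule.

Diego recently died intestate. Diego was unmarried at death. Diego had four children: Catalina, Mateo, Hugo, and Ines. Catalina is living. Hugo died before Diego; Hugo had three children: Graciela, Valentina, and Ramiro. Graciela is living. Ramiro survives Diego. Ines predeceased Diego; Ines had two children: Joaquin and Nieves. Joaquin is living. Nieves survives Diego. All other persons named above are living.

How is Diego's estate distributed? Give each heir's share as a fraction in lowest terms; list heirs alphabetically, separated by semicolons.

There is no surviving spouse, so the entire estate passes to Diego's descendants per stirpes.
The estate is divided into 4 equal shares of 1/4 among Catalina, Mateo, Hugo, Ines.
Catalina is living and takes 1/4.
Mateo is living and takes 1/4.
Hugo predeceased; the 1/4 allotted to Hugo's branch passes to Hugo's issue by representation.
The 1/4 is divided into 3 equal shares of 1/12 among Graciela, Valentina, Ramiro.
Graciela is living and takes 1/12.
Valentina is living and takes 1/12.
Ramiro is living and takes 1/12.
Ines predeceased; the 1/4 allotted to Ines's branch passes to Ines's issue by representation.
The 1/4 is divided into 2 equal shares of 1/8 among Joaquin, Nieves.
Joaquin is living and takes 1/8.
Nieves is living and takes 1/8.

Catalina 1/4; Graciela 1/12; Joaquin 1/8; Mateo 1/4; Nieves 1/8; Ramiro 1/12; Valentina 1/12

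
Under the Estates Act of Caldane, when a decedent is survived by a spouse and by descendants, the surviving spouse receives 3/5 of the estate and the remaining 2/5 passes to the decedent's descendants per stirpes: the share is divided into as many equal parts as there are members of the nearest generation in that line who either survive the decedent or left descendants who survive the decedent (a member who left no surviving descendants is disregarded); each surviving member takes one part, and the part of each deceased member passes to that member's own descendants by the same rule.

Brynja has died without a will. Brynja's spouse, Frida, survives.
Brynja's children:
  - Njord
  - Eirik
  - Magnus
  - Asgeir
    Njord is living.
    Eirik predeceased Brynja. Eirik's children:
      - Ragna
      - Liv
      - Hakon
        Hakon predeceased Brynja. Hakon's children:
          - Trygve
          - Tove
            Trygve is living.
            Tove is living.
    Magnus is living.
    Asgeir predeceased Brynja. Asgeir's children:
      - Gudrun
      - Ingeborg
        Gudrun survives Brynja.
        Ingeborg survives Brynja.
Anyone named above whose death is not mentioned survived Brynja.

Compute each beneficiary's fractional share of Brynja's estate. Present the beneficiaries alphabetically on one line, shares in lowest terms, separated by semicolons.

Frida 3/5; Gudrun 1/20; Ingeborg 1/20; Liv 1/30; Magnus 1/10; Njord 1/10; Ragna 1/30; Tove 1/60; Trygve 1/60

Frida, as surviving spouse, takes 3/5.
The remaining 2/5 passes to Brynja's descendants per stirpes.
The 2/5 is divided into 4 equal shares of 1/10 among Njord, Eirik, Magnus, Asgeir.
Njord is living and takes 1/10.
Eirik predeceased; the 1/10 allotted to Eirik's branch passes to Eirik's issue by representation.
The 1/10 is divided into 3 equal shares of 1/30 among Ragna, Liv, Hakon.
Ragna is living and takes 1/30.
Liv is living and takes 1/30.
Hakon predeceased; the 1/30 allotted to Hakon's branch passes to Hakon's issue by representation.
The 1/30 is divided into 2 equal shares of 1/60 among Trygve, Tove.
Trygve is living and takes 1/60.
Tove is living and takes 1/60.
Magnus is living and takes 1/10.
Asgeir predeceased; the 1/10 allotted to Asgeir's branch passes to Asgeir's issue by representation.
The 1/10 is divided into 2 equal shares of 1/20 among Gudrun, Ingeborg.
Gudrun is living and takes 1/20.
Ingeborg is living and takes 1/20.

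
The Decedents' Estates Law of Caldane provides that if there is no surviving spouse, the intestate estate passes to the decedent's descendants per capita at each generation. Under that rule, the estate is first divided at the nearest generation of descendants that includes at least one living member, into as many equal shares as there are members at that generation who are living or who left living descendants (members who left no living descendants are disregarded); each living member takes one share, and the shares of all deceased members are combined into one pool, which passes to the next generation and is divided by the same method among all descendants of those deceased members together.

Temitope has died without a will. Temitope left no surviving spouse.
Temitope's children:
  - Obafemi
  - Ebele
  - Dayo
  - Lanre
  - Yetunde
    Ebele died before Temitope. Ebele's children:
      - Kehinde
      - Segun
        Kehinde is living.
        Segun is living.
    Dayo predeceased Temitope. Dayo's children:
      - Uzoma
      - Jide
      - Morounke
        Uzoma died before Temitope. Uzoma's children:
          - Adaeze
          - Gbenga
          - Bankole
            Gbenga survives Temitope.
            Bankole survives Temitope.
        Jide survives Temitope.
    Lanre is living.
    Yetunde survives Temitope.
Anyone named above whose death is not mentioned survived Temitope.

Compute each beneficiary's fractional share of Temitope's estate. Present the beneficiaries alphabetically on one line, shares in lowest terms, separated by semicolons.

There is no surviving spouse, so the entire estate passes to Temitope's descendants per capita at each generation.
At generation 1 (Obafemi, Ebele, Dayo, Lanre, Yetunde) there are 5 shares of (1)/5 = 1/5 each.
Living: Obafemi, Lanre, and Yetunde — each takes 1/5.
Deceased: Ebele and Dayo. Their combined 2/5 is pooled and carried to generation 2.
At generation 2 (Kehinde, Segun, Uzoma, Jide, Morounke) there are 5 shares of (2/5)/5 = 2/25 each.
Living: Kehinde, Segun, Jide, and Morounke — each takes 2/25.
Deceased: Uzoma. That 2/25 share is carried to generation 3.
At generation 3 (Adaeze, Gbenga, Bankole) there are 3 shares of (2/25)/3 = 2/75 each.
Living: Adaeze, Gbenga, and Bankole — each takes 2/75.

Adaeze 2/75; Bankole 2/75; Gbenga 2/75; Jide 2/25; Kehinde 2/25; Lanre 1/5; Morounke 2/25; Obafemi 1/5; Segun 2/25; Yetunde 1/5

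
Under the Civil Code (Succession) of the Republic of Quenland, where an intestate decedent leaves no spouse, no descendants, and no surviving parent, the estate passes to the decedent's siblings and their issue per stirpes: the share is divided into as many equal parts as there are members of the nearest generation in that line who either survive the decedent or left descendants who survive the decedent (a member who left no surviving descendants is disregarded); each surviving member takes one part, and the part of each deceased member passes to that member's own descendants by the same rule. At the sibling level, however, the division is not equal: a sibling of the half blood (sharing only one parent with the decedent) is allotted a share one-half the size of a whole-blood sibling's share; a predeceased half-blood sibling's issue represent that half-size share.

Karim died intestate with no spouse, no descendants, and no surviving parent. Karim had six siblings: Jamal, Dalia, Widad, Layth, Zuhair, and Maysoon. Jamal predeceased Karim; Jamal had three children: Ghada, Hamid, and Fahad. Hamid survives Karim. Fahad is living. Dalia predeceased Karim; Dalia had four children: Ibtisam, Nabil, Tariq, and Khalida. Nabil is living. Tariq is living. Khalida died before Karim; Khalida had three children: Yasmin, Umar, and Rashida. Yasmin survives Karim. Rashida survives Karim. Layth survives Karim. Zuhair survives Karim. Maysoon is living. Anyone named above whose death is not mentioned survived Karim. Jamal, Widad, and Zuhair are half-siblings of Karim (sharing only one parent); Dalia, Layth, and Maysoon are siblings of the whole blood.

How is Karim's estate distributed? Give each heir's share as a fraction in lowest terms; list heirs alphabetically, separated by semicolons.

Fahad 1/27; Ghada 1/27; Hamid 1/27; Ibtisam 1/18; Layth 2/9; Maysoon 2/9; Nabil 1/18; Rashida 1/54; Tariq 1/18; Umar 1/54; Widad 1/9; Yasmin 1/54; Zuhair 1/9

No spouse, descendants, or parent survives, so the estate passes to Karim's siblings per stirpes.
Half-blood siblings count for one-half the weight of whole-blood siblings at the initial division.
Dividing 1 in proportion to weights (total weight 9/2): Jamal (weight 1/2) → 1/9; Dalia (weight 1) → 2/9; Widad (weight 1/2) → 1/9; Layth (weight 1) → 2/9; Zuhair (weight 1/2) → 1/9; Maysoon (weight 1) → 2/9.
Jamal predeceased; the 1/9 allotted to Jamal's branch passes to Jamal's issue by representation.
The 1/9 is divided into 3 equal shares of 1/27 among Ghada, Hamid, Fahad.
Ghada is living and takes 1/27.
Hamid is living and takes 1/27.
Fahad is living and takes 1/27.
Dalia predeceased; the 2/9 allotted to Dalia's branch passes to Dalia's issue by representation.
The 2/9 is divided into 4 equal shares of 1/18 among Ibtisam, Nabil, Tariq, Khalida.
Ibtisam is living and takes 1/18.
Nabil is living and takes 1/18.
Tariq is living and takes 1/18.
Khalida predeceased; the 1/18 allotted to Khalida's branch passes to Khalida's issue by representation.
The 1/18 is divided into 3 equal shares of 1/54 among Yasmin, Umar, Rashida.
Yasmin is living and takes 1/54.
Umar is living and takes 1/54.
Rashida is living and takes 1/54.
Widad is living and takes 1/9.
Layth is living and takes 2/9.
Zuhair is living and takes 1/9.
Maysoon is living and takes 2/9.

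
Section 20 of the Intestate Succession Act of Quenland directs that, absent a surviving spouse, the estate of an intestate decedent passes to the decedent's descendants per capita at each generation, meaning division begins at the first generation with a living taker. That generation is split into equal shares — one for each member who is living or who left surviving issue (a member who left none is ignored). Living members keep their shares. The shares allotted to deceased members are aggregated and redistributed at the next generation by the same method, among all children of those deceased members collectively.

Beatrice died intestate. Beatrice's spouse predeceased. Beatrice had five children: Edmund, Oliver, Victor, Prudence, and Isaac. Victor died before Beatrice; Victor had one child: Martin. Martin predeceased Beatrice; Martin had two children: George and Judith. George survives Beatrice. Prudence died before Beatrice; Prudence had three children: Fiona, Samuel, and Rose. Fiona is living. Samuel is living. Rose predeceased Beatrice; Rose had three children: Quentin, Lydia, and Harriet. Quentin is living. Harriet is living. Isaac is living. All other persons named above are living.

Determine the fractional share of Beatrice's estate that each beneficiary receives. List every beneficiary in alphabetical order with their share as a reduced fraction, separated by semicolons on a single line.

Edmund 1/5; Fiona 1/10; George 1/25; Harriet 1/25; Isaac 1/5; Judith 1/25; Lydia 1/25; Oliver 1/5; Quentin 1/25; Samuel 1/10

There is no surviving spouse, so the entire estate passes to Beatrice's descendants per capita at each generation.
At generation 1 (Edmund, Oliver, Victor, Prudence, Isaac) there are 5 shares of (1)/5 = 1/5 each.
Living: Edmund, Oliver, and Isaac — each takes 1/5.
Deceased: Victor and Prudence. Their combined 2/5 is pooled and carried to generation 2.
At generation 2 (Martin, Fiona, Samuel, Rose) there are 4 shares of (2/5)/4 = 1/10 each.
Living: Fiona and Samuel — each takes 1/10.
Deceased: Martin and Rose. Their combined 1/5 is pooled and carried to generation 3.
At generation 3 (George, Judith, Quentin, Lydia, Harriet) there are 5 shares of (1/5)/5 = 1/25 each.
Living: George, Judith, Quentin, Lydia, and Harriet — each takes 1/25.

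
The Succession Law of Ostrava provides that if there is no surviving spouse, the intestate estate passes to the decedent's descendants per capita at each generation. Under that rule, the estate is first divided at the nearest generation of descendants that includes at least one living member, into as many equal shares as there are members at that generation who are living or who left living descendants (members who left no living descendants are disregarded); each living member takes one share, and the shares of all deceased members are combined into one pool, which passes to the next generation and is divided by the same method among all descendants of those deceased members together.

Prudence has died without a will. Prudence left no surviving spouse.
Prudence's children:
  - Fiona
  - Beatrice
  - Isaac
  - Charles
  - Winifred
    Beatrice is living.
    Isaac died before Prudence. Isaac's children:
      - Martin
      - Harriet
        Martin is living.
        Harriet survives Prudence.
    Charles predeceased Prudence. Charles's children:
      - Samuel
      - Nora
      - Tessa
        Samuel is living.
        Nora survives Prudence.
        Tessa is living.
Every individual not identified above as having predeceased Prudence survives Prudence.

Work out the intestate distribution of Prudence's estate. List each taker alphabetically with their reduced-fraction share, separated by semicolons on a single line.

Beatrice 1/5; Fiona 1/5; Harriet 2/25; Martin 2/25; Nora 2/25; Samuel 2/25; Tessa 2/25; Winifred 1/5

There is no surviving spouse, so the entire estate passes to Prudence's descendants per capita at each generation.
At generation 1 (Fiona, Beatrice, Isaac, Charles, Winifred) there are 5 shares of (1)/5 = 1/5 each.
Living: Fiona, Beatrice, and Winifred — each takes 1/5.
Deceased: Isaac and Charles. Their combined 2/5 is pooled and carried to generation 2.
At generation 2 (Martin, Harriet, Samuel, Nora, Tessa) there are 5 shares of (2/5)/5 = 2/25 each.
Living: Martin, Harriet, Samuel, Nora, and Tessa — each takes 2/25.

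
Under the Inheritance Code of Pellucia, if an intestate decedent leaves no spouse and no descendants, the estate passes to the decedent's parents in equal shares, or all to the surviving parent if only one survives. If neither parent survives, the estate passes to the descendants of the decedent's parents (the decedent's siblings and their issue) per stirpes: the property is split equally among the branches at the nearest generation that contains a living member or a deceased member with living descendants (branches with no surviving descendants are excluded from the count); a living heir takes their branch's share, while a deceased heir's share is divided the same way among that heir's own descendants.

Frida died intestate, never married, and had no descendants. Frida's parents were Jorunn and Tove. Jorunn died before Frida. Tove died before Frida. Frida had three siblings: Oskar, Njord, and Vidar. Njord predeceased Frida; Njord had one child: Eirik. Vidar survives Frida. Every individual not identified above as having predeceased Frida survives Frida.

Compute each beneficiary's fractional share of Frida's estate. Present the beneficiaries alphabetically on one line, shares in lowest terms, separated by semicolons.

Neither parent survives and there are no descendants, so the estate passes to Frida's siblings and their issue per stirpes.
The estate is divided into 3 equal shares of 1/3 among Oskar, Njord, Vidar.
Oskar is living and takes 1/3.
Njord predeceased; the 1/3 allotted to Njord's branch passes to Njord's issue by representation.
Eirik is the sole taker at this level and receives the full 1/3.
Vidar is living and takes 1/3.

Eirik 1/3; Oskar 1/3; Vidar 1/3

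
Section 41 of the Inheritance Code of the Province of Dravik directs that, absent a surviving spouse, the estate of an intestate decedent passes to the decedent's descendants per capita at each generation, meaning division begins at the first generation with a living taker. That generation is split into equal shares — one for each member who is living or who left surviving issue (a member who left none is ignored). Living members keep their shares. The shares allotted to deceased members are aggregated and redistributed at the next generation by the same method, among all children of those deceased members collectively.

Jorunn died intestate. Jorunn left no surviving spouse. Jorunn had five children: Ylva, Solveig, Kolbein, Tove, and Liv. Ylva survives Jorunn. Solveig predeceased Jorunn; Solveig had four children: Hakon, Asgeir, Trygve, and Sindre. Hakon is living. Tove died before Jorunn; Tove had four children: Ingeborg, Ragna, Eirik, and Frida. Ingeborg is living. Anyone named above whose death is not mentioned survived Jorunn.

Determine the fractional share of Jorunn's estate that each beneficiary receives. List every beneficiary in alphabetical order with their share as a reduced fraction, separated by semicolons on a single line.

There is no surviving spouse, so the entire estate passes to Jorunn's descendants per capita at each generation.
At generation 1 (Ylva, Solveig, Kolbein, Tove, Liv) there are 5 shares of (1)/5 = 1/5 each.
Living: Ylva, Kolbein, and Liv — each takes 1/5.
Deceased: Solveig and Tove. Their combined 2/5 is pooled and carried to generation 2.
At generation 2 (Hakon, Asgeir, Trygve, Sindre, Ingeborg, Ragna, Eirik, Frida) there are 8 shares of (2/5)/8 = 1/20 each.
Living: Hakon, Asgeir, Trygve, Sindre, Ingeborg, Ragna, Eirik, and Frida — each takes 1/20.

Asgeir 1/20; Eirik 1/20; Frida 1/20; Hakon 1/20; Ingeborg 1/20; Kolbein 1/5; Liv 1/5; Ragna 1/20; Sindre 1/20; Trygve 1/20; Ylva 1/5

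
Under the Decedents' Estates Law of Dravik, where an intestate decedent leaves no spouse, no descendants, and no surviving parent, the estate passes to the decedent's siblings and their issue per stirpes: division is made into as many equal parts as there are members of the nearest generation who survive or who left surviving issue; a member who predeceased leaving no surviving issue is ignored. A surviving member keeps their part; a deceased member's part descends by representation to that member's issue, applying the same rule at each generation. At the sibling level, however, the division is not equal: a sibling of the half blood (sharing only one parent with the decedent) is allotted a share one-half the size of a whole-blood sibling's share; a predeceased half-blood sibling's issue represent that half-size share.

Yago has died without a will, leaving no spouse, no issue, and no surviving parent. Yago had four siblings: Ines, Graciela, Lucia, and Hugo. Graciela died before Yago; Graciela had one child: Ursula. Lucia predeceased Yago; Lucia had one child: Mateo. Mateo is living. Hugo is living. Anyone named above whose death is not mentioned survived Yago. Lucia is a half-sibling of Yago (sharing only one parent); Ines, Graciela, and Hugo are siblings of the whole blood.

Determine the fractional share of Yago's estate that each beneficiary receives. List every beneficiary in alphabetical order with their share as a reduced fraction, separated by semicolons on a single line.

No spouse, descendants, or parent survives, so the estate passes to Yago's siblings per stirpes.
Half-blood siblings count for one-half the weight of whole-blood siblings at the initial division.
Dividing 1 in proportion to weights (total weight 7/2): Ines (weight 1) → 2/7; Graciela (weight 1) → 2/7; Lucia (weight 1/2) → 1/7; Hugo (weight 1) → 2/7.
Ines is living and takes 2/7.
Graciela predeceased; the 2/7 allotted to Graciela's branch passes to Graciela's issue by representation.
Ursula is the sole taker at this level and receives the full 2/7.
Lucia predeceased; the 1/7 allotted to Lucia's branch passes to Lucia's issue by representation.
Mateo is the sole taker at this level and receives the full 1/7.
Hugo is living and takes 2/7.

Hugo 2/7; Ines 2/7; Mateo 1/7; Ursula 2/7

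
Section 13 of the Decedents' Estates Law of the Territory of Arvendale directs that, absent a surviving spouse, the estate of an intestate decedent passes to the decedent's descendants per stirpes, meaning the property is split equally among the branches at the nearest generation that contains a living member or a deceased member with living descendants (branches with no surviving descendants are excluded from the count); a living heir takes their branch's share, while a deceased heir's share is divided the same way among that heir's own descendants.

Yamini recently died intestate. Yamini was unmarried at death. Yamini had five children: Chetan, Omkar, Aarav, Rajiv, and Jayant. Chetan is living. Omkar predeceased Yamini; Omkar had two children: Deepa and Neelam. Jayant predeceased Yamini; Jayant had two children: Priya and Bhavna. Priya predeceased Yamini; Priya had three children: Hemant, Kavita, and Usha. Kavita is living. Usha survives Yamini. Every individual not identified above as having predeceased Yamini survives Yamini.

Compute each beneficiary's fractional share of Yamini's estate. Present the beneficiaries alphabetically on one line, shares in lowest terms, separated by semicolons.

Aarav 1/5; Bhavna 1/10; Chetan 1/5; Deepa 1/10; Hemant 1/30; Kavita 1/30; Neelam 1/10; Rajiv 1/5; Usha 1/30

There is no surviving spouse, so the entire estate passes to Yamini's descendants per stirpes.
The estate is divided into 5 equal shares of 1/5 among Chetan, Omkar, Aarav, Rajiv, Jayant.
Chetan is living and takes 1/5.
Omkar predeceased; the 1/5 allotted to Omkar's branch passes to Omkar's issue by representation.
The 1/5 is divided into 2 equal shares of 1/10 among Deepa, Neelam.
Deepa is living and takes 1/10.
Neelam is living and takes 1/10.
Aarav is living and takes 1/5.
Rajiv is living and takes 1/5.
Jayant predeceased; the 1/5 allotted to Jayant's branch passes to Jayant's issue by representation.
The 1/5 is divided into 2 equal shares of 1/10 among Priya, Bhavna.
Priya predeceased; the 1/10 allotted to Priya's branch passes to Priya's issue by representation.
The 1/10 is divided into 3 equal shares of 1/30 among Hemant, Kavita, Usha.
Hemant is living and takes 1/30.
Kavita is living and takes 1/30.
Usha is living and takes 1/30.
Bhavna is living and takes 1/10.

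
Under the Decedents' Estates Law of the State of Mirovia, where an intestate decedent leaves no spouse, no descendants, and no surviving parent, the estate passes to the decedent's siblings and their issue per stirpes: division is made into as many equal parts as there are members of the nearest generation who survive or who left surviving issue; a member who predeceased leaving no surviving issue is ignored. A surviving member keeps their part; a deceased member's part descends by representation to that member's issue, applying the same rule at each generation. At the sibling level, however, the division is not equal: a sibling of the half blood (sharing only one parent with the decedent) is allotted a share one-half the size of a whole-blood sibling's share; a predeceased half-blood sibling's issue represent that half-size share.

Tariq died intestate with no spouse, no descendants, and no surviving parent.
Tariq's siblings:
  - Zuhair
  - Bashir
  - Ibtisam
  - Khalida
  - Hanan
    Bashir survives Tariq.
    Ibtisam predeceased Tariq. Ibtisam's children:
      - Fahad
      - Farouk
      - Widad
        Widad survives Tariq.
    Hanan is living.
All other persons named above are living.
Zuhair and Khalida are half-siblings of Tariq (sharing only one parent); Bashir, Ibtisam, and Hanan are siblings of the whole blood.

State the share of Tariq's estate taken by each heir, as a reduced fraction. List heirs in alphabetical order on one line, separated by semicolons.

No spouse, descendants, or parent survives, so the estate passes to Tariq's siblings per stirpes.
Half-blood siblings count for one-half the weight of whole-blood siblings at the initial division.
Dividing 1 in proportion to weights (total weight 4): Zuhair (weight 1/2) → 1/8; Bashir (weight 1) → 1/4; Ibtisam (weight 1) → 1/4; Khalida (weight 1/2) → 1/8; Hanan (weight 1) → 1/4.
Zuhair is living and takes 1/8.
Bashir is living and takes 1/4.
Ibtisam predeceased; the 1/4 allotted to Ibtisam's branch passes to Ibtisam's issue by representation.
The 1/4 is divided into 3 equal shares of 1/12 among Fahad, Farouk, Widad.
Fahad is living and takes 1/12.
Farouk is living and takes 1/12.
Widad is living and takes 1/12.
Khalida is living and takes 1/8.
Hanan is living and takes 1/4.

Bashir 1/4; Fahad 1/12; Farouk 1/12; Hanan 1/4; Khalida 1/8; Widad 1/12; Zuhair 1/8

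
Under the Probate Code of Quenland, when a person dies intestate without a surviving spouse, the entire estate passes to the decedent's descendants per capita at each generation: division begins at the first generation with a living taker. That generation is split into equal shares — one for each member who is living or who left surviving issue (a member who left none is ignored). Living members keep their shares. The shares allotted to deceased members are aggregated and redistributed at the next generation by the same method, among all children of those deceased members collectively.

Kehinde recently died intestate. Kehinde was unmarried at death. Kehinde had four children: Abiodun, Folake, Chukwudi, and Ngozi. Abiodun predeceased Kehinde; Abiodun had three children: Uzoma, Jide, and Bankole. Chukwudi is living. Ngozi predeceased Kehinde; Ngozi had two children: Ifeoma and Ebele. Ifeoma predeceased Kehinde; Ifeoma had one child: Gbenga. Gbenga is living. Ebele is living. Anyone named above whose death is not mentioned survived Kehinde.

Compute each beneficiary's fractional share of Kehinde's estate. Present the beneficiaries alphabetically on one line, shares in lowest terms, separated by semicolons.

Bankole 1/10; Chukwudi 1/4; Ebele 1/10; Folake 1/4; Gbenga 1/10; Jide 1/10; Uzoma 1/10

There is no surviving spouse, so the entire estate passes to Kehinde's descendants per capita at each generation.
At generation 1 (Abiodun, Folake, Chukwudi, Ngozi) there are 4 shares of (1)/4 = 1/4 each.
Living: Folake and Chukwudi — each takes 1/4.
Deceased: Abiodun and Ngozi. Their combined 1/2 is pooled and carried to generation 2.
At generation 2 (Uzoma, Jide, Bankole, Ifeoma, Ebele) there are 5 shares of (1/2)/5 = 1/10 each.
Living: Uzoma, Jide, Bankole, and Ebele — each takes 1/10.
Deceased: Ifeoma. That 1/10 share is carried to generation 3.
At generation 3 (Gbenga) there are 1 shares of (1/10)/1 = 1/10 each.
Living: Gbenga — each takes 1/10.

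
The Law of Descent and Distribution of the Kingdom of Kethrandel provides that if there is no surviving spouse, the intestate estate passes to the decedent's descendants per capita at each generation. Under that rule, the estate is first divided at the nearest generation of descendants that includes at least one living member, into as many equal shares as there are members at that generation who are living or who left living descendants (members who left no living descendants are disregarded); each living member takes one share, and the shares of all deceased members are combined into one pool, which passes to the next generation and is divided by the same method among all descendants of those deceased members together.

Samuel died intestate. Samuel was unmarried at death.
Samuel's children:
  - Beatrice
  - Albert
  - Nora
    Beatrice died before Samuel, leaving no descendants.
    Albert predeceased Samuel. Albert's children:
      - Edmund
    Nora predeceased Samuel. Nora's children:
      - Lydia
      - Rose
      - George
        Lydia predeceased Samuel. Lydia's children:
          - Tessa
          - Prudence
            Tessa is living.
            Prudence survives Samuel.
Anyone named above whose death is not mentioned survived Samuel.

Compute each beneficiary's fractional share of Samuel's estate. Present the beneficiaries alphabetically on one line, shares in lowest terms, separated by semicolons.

There is no surviving spouse, so the entire estate passes to Samuel's descendants per capita at each generation.
No one at generation 1 (Albert, Nora) is living; moving to the next generation.
At generation 2 (Edmund, Lydia, Rose, George) there are 4 shares of (1)/4 = 1/4 each.
Living: Edmund, Rose, and George — each takes 1/4.
Deceased: Lydia. That 1/4 share is carried to generation 3.
At generation 3 (Tessa, Prudence) there are 2 shares of (1/4)/2 = 1/8 each.
Living: Tessa and Prudence — each takes 1/8.

Edmund 1/4; George 1/4; Prudence 1/8; Rose 1/4; Tessa 1/8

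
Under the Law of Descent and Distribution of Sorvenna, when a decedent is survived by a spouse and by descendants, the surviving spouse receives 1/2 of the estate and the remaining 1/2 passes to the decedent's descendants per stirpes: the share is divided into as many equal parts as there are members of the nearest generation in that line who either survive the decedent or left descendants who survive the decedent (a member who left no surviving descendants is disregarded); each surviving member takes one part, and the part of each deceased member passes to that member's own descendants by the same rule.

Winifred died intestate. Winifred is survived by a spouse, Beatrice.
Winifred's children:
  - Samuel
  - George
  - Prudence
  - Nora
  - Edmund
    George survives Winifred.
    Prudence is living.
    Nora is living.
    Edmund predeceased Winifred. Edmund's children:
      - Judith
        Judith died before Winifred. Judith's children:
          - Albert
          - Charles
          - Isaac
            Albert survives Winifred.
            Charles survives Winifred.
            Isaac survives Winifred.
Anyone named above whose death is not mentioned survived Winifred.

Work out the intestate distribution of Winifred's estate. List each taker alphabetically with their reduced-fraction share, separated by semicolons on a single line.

Albert 1/30; Beatrice 1/2; Charles 1/30; George 1/10; Isaac 1/30; Nora 1/10; Prudence 1/10; Samuel 1/10

Beatrice, as surviving spouse, takes 1/2.
The remaining 1/2 passes to Winifred's descendants per stirpes.
The 1/2 is divided into 5 equal shares of 1/10 among Samuel, George, Prudence, Nora, Edmund.
Samuel is living and takes 1/10.
George is living and takes 1/10.
Prudence is living and takes 1/10.
Nora is living and takes 1/10.
Edmund predeceased; the 1/10 allotted to Edmund's branch passes to Edmund's issue by representation.
Judith's line is the sole branch at this level, so the full 1/10 passes to Judith's issue by representation.
The 1/10 is divided into 3 equal shares of 1/30 among Albert, Charles, Isaac.
Albert is living and takes 1/30.
Charles is living and takes 1/30.
Isaac is living and takes 1/30.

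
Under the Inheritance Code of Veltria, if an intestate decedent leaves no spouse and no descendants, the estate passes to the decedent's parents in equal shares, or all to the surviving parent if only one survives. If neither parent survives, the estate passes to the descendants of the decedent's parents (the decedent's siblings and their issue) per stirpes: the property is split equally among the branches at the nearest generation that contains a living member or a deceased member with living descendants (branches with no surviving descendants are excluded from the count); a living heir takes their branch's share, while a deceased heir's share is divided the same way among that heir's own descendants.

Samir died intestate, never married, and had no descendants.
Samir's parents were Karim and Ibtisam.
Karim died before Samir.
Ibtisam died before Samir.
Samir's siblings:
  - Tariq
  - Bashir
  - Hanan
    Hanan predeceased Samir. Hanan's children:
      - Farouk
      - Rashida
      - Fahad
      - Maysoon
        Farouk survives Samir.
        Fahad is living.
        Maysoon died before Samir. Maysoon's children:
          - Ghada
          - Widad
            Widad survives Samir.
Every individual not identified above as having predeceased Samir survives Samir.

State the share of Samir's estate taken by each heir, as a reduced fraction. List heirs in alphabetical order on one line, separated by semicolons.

Neither parent survives and there are no descendants, so the estate passes to Samir's siblings and their issue per stirpes.
The estate is divided into 3 equal shares of 1/3 among Tariq, Bashir, Hanan.
Tariq is living and takes 1/3.
Bashir is living and takes 1/3.
Hanan predeceased; the 1/3 allotted to Hanan's branch passes to Hanan's issue by representation.
The 1/3 is divided into 4 equal shares of 1/12 among Farouk, Rashida, Fahad, Maysoon.
Farouk is living and takes 1/12.
Rashida is living and takes 1/12.
Fahad is living and takes 1/12.
Maysoon predeceased; the 1/12 allotted to Maysoon's branch passes to Maysoon's issue by representation.
The 1/12 is divided into 2 equal shares of 1/24 among Ghada, Widad.
Ghada is living and takes 1/24.
Widad is living and takes 1/24.

Bashir 1/3; Fahad 1/12; Farouk 1/12; Ghada 1/24; Rashida 1/12; Tariq 1/3; Widad 1/24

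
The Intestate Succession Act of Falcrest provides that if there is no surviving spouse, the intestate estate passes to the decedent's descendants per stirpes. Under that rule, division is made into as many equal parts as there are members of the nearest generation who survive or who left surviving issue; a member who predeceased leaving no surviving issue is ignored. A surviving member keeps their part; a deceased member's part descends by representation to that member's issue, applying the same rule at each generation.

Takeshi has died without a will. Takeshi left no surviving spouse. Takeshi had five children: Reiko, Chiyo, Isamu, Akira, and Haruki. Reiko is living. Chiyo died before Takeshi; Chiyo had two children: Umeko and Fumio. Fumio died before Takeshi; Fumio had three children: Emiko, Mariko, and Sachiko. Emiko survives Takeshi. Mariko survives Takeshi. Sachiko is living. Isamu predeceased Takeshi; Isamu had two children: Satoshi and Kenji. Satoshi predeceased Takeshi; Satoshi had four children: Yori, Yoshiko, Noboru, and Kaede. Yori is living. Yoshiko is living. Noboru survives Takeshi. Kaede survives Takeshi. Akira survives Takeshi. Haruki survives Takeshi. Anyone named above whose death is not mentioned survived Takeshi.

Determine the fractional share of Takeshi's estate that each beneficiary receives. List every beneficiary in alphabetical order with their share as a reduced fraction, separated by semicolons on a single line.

There is no surviving spouse, so the entire estate passes to Takeshi's descendants per stirpes.
The estate is divided into 5 equal shares of 1/5 among Reiko, Chiyo, Isamu, Akira, Haruki.
Reiko is living and takes 1/5.
Chiyo predeceased; the 1/5 allotted to Chiyo's branch passes to Chiyo's issue by representation.
The 1/5 is divided into 2 equal shares of 1/10 among Umeko, Fumio.
Umeko is living and takes 1/10.
Fumio predeceased; the 1/10 allotted to Fumio's branch passes to Fumio's issue by representation.
The 1/10 is divided into 3 equal shares of 1/30 among Emiko, Mariko, Sachiko.
Emiko is living and takes 1/30.
Mariko is living and takes 1/30.
Sachiko is living and takes 1/30.
Isamu predeceased; the 1/5 allotted to Isamu's branch passes to Isamu's issue by representation.
The 1/5 is divided into 2 equal shares of 1/10 among Satoshi, Kenji.
Satoshi predeceased; the 1/10 allotted to Satoshi's branch passes to Satoshi's issue by representation.
The 1/10 is divided into 4 equal shares of 1/40 among Yori, Yoshiko, Noboru, Kaede.
Yori is living and takes 1/40.
Yoshiko is living and takes 1/40.
Noboru is living and takes 1/40.
Kaede is living and takes 1/40.
Kenji is living and takes 1/10.
Akira is living and takes 1/5.
Haruki is living and takes 1/5.

Akira 1/5; Emiko 1/30; Haruki 1/5; Kaede 1/40; Kenji 1/10; Mariko 1/30; Noboru 1/40; Reiko 1/5; Sachiko 1/30; Umeko 1/10; Yori 1/40; Yoshiko 1/40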